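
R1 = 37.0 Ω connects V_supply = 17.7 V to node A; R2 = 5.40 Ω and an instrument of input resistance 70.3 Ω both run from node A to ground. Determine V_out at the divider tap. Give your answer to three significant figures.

V_out ≈ 2.11 V

The load sits in parallel with R2, giving an effective lower resistance R2' = R2·R_L/(R2+R_L) = 5.015 Ω.
Then V_out = V_supply · R2'/(R1 + R2') = 17.7 × 5.015/42.01 = 2.113 V.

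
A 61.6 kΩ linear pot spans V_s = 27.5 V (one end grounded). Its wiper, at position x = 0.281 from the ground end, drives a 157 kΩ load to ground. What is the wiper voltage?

The pot divides into 44.29 kΩ above the wiper and 17.31 kΩ below.
R_L loads the lower segment: effective lower R = 15.59 kΩ.
Loaded-divider output: V_out = 27.5 × 0.2604 = 7.160 V.

V_out ≈ 7.16 V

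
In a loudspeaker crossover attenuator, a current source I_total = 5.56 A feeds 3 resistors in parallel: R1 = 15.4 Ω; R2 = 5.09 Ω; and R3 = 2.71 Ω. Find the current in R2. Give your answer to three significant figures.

I ≈ 1.73 A

Conductances: ΣG = 1/15.4 + 1/5.09 + 1/2.71 = 0.6304 (1/Ω).
Current divider: I(R2) = I_total · G_k/ΣG = 5.56 × (0.1965/0.6304) = 5.56 × 0.3116 = 1.733 A.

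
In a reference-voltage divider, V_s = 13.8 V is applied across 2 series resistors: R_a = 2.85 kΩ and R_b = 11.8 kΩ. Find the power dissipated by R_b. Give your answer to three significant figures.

ΣR = 14.65 kΩ → I = 13.8/14.65 = 0.9420 mA.
V(R_b) = I·R = 11.12 V; P = V·I = 11.12 × 0.9420 = 10.47 mW.

P ≈ 10.5 mW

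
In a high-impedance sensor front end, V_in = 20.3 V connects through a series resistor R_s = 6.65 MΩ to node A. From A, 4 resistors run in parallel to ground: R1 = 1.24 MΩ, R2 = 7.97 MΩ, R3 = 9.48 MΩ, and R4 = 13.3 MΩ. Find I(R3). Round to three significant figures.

Combine the parallel branches: R_p = (1/1.24 + 1/7.97 + 1/9.48 + 1/13.3)⁻¹ = 0.8988 MΩ.
V_A by voltage divider: V_A = 20.3 × 0.8988/(6.65 + 0.8988) = 2.417 V.
Branch current I = V_A/R3 = 2.417/9.48 = 0.2550 µA.

I ≈ 0.255 µA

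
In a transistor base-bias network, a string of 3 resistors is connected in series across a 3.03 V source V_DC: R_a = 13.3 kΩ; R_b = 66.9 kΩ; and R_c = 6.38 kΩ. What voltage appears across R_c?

V ≈ 0.223 V

Series total: ΣR = 13.3 + 66.9 + 6.38 = 86.58 kΩ.
By the voltage-divider rule, V = 3.03 × 6.380/86.58 = 0.2233 V.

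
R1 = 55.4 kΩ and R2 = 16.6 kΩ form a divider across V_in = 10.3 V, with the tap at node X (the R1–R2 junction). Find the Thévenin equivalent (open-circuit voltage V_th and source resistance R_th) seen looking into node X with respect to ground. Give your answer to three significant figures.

V_th ≈ 2.37 V, R_th ≈ 12.8 kΩ

V_th is the unloaded tap voltage: V_in · R2/(R1+R2) = 10.3 × 0.2306 = 2.375 V.
Zeroing V_in shorts the top of R1 to ground, so R_th = R1 ‖ R2 = 12.77 kΩ.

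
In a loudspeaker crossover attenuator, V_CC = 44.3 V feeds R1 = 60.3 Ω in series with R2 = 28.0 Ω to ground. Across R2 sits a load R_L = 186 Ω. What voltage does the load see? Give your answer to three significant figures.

V_out ≈ 12.7 V

First combine the lower leg with the load: R2 ‖ R_L = 24.34 Ω.
Voltage divider with the loaded lower leg: V_out = 44.3 × 24.34/(60.3 + 24.34) = 44.3 × 0.2875 = 12.74 V.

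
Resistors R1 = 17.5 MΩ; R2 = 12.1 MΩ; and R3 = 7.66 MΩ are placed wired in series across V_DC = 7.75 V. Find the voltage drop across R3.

ΣR = 17.5 + 12.1 + 7.66 = 37.26 MΩ.
By the voltage-divider rule, V = 7.75 × 7.660/37.26 = 1.593 V.

V ≈ 1.59 V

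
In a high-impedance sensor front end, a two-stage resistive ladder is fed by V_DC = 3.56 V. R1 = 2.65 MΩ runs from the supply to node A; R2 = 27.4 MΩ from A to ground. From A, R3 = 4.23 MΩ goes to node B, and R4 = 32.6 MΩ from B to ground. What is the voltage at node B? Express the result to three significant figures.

V_B ≈ 2.70 V

Node A sees R2 in parallel with the series input of stage 2, R3 + R4 = 36.83 MΩ.
Effective lower resistance at A: R2 ‖ 36.83 = 15.71 MΩ.
First divider: V_A = V_DC · 15.71/(2.65 + 15.71) = 3.046 V.
V_B = V_A × 0.8851 = 2.696 V.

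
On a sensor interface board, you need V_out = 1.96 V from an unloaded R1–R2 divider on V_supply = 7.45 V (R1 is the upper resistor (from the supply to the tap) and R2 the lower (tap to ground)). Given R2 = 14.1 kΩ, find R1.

V_out/V_supply = R2/(R1+R2) = 0.2631.
R1 = R2·(1/k − 1) = 14.1 × 2.801 = 39.49 kΩ.

R1 ≈ 39.5 kΩ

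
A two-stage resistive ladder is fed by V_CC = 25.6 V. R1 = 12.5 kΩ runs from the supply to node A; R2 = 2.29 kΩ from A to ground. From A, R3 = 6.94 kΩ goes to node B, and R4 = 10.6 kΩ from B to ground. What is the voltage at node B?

The second stage (R3 + R4 = 17.54 kΩ) loads node A in parallel with R2.
Effective lower resistance at A: R2 ‖ 17.54 = 2.026 kΩ.
So V_A = 25.6 × 0.1394 = 3.570 V.
V_B = V_A × 0.6043 = 2.157 V.

V_B ≈ 2.16 V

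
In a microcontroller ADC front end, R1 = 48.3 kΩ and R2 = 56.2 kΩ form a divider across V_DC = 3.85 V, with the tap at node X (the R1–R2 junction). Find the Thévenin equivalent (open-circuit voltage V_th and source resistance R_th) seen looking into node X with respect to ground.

V_th ≈ 2.07 V, R_th ≈ 26.0 kΩ

Open-circuit (no load on X): V_th = V_DC · R2/(R1 + R2) = 3.85 × 56.2/(48.30 + 56.2) = 2.071 V.
With V_DC suppressed (replaced by a short), R_th = R1 ‖ R2 = (48.30 × 56.2)/(48.30 + 56.2) = 25.98 kΩ.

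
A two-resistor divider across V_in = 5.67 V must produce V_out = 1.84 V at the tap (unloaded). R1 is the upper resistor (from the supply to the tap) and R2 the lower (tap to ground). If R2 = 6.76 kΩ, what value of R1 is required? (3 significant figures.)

R1 ≈ 14.1 kΩ

The divider ratio is R2/(R1+R2) = 1.84/5.67 = 0.3245.
So R1 = R2 · (V_in/V_out − 1) = 6.76 × (5.67/1.84 − 1) = 6.76 × 2.082 = 14.07 kΩ.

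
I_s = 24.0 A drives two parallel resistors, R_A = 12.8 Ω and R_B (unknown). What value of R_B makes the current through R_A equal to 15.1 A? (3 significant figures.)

In a two-way split, I_A/I_s = R_B/(R_A + R_B).
With f = 0.6292, R_B = R_A · f/(1−f) = 12.8 × 1.697 = 21.72 Ω.

R_B ≈ 21.7 Ω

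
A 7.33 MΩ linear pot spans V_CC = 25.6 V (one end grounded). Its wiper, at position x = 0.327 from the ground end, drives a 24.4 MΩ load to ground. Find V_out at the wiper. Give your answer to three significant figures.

Lower segment x·R_p = 2.397 MΩ; upper segment (1−x)·R_p = 4.933 MΩ.
(x·R_p) ‖ R_L = 2.183 MΩ.
V_out = 25.6 × 2.183/(4.933 + 2.183) = 7.852 V.

V_out ≈ 7.85 V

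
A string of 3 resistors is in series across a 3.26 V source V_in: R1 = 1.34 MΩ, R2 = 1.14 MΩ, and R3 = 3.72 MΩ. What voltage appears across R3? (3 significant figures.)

V ≈ 1.96 V

Series total: ΣR = 1.34 + 1.14 + 3.72 = 6.200 MΩ.
By the voltage-divider rule, V = 3.26 × 3.720/6.200 = 1.956 V.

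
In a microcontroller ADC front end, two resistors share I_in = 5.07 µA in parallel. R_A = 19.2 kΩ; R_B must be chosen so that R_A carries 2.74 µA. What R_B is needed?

R_B ≈ 22.6 kΩ

Two-branch current divider: I_A = I_in · R_B/(R_A + R_B).
2.74/5.07 = R_B/(R_A + R_B) → R_B = R_A · (0.5404)/(1 − 0.5404) = 19.2 × 1.176 = 22.58 kΩ.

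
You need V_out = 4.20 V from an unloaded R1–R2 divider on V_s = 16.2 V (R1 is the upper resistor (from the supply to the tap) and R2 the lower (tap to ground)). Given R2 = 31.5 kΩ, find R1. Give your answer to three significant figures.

R1 ≈ 90.0 kΩ

The divider ratio is R2/(R1+R2) = 4.20/16.2 = 0.2593.
R1 = R2·(1/k − 1) = 31.5 × 2.857 = 90.00 kΩ.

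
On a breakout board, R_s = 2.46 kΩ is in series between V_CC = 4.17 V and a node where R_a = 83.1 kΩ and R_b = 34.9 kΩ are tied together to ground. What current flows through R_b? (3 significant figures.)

Equivalent of the parallel group: R_p = 24.58 kΩ.
V_A = 4.17 × 24.58/27.04 = 3.791 V.
I(R_b) = V_A / R_b = 3.791/34.9 = 0.1086 mA.

I ≈ 0.109 mA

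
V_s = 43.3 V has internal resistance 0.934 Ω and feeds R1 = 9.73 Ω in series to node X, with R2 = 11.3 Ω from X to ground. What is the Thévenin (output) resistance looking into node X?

R1' = 0.934 + 9.73 = 10.66 Ω (source resistance + R1).
With V_s suppressed (replaced by a short), R_th = R1' ‖ R2 = (10.66 × 11.3)/(10.66 + 11.3) = 5.486 Ω.

R_th ≈ 5.49 Ω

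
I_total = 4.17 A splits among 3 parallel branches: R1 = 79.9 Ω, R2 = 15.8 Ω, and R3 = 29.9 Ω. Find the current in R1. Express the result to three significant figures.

Conductances: ΣG = 1/79.9 + 1/15.8 + 1/29.9 = 0.1093 (1/Ω).
R1 takes the fraction G_k/ΣG = 0.01252/0.1093 = 0.1146, so I = 4.17 × 0.1146 = 0.4777 A.

I ≈ 0.478 A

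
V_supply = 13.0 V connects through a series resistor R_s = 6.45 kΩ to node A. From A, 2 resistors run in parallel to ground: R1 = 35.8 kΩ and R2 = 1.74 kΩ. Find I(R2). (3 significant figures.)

I ≈ 1.53 mA

Parallel bank: R_p = 1/(1/35.8 + 1/1.74) = 1.659 kΩ.
V_A by voltage divider: V_A = 13.0 × 1.659/(6.45 + 1.659) = 2.660 V.
I(R2) = V_A / R2 = 2.660/1.74 = 1.529 mA.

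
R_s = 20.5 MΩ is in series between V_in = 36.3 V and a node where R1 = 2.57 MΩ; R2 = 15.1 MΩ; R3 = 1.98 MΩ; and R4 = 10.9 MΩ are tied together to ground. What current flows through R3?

I ≈ 0.812 µA

Parallel bank: R_p = 1/(1/2.57 + 1/15.1 + 1/1.98 + 1/10.9) = 0.9505 MΩ.
V_A by voltage divider: V_A = 36.3 × 0.9505/(20.5 + 0.9505) = 1.608 V.
I(R3) = V_A / R3 = 1.608/1.98 = 0.8123 µA.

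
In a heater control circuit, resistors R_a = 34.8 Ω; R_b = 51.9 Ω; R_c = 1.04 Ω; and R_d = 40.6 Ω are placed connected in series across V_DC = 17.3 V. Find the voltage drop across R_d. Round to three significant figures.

V ≈ 5.47 V

Series total: ΣR = 34.8 + 51.9 + 1.04 + 40.6 = 128.3 Ω.
Voltage divider: V = V_DC · (40.60 / 128.3) = 17.3 × 0.3163 = 5.473 V.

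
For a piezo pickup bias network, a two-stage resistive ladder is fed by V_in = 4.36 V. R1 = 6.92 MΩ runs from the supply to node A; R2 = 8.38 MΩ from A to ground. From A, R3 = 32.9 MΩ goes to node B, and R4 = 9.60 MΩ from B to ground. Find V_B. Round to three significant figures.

The second stage (R3 + R4 = 42.50 MΩ) loads node A in parallel with R2.
Effective lower resistance at A: R2 ‖ 42.50 = 7.000 MΩ.
V_A = 4.36 × 7.000/(6.92 + 7.000) = 2.192 V.
Then the unloaded second divider: V_B = V_A × R4/(R3+R4) = 2.192 × 0.2259 = 0.4952 V.

V_B ≈ 0.495 V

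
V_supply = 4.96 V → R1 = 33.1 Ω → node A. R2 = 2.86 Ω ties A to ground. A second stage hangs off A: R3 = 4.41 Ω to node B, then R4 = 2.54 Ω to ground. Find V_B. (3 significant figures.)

V_B ≈ 0.105 V

The second stage (R3 + R4 = 6.950 Ω) loads node A in parallel with R2.
Effective lower resistance at A: R2 ‖ 6.950 = 2.026 Ω.
So V_A = 4.96 × 0.05768 = 0.2861 V.
V_B = V_A × 0.3655 = 0.1046 V.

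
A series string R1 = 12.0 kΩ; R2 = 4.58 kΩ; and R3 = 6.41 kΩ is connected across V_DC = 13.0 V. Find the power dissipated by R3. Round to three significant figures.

P ≈ 2.05 mW

Series current I = V_DC/ΣR = 13.0/22.99 = 0.5655 mA.
V(R3) = I·R = 3.625 V; P = V·I = 3.625 × 0.5655 = 2.050 mW.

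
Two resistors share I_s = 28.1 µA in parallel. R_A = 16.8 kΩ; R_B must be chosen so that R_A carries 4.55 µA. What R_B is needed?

The fraction through R_A equals R_B/(R_A+R_B).
4.55/28.1 = R_B/(R_A + R_B) → R_B = R_A · (0.1619)/(1 − 0.1619) = 16.8 × 0.1932 = 3.246 kΩ.

R_B ≈ 3.25 kΩ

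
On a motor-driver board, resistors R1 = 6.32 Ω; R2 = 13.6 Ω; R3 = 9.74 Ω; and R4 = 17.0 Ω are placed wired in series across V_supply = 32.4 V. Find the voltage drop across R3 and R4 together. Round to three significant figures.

ΣR = 6.32 + 13.6 + 9.74 + 17.0 = 46.66 Ω.
R_{R3..R4} = 9.74 + 17.0 = 26.74 Ω.
By the voltage-divider rule, V = 32.4 × 26.74/46.66 = 18.57 V.

V ≈ 18.6 V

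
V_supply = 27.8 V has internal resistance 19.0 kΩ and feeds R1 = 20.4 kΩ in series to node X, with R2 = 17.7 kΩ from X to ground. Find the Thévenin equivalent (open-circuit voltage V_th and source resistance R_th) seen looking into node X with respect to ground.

V_th ≈ 8.62 V, R_th ≈ 12.2 kΩ

R1' = 19.0 + 20.4 = 39.40 kΩ (source resistance + R1).
Open-circuit (no load on X): V_th = V_supply · R2/(R1' + R2) = 27.8 × 17.7/(39.40 + 17.7) = 8.618 V.
With V_supply suppressed (replaced by a short), R_th = R1' ‖ R2 = (39.40 × 17.7)/(39.40 + 17.7) = 12.21 kΩ.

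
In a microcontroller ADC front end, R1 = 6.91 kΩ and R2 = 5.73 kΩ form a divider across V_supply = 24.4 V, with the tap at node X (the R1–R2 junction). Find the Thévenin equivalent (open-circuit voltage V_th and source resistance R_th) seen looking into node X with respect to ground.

V_th ≈ 11.1 V, R_th ≈ 3.13 kΩ

Open-circuit (no load on X): V_th = V_supply · R2/(R1 + R2) = 24.4 × 5.73/(6.910 + 5.73) = 11.06 V.
Zeroing V_supply shorts the top of R1 to ground, so R_th = R1 ‖ R2 = 3.132 kΩ.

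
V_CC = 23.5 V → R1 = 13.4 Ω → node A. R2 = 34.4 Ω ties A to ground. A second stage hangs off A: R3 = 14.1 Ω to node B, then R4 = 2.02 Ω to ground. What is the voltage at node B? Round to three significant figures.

Node A sees R2 in parallel with the series input of stage 2, R3 + R4 = 16.12 Ω.
Effective lower resistance at A: R2 ‖ 16.12 = 10.98 Ω.
First divider: V_A = V_CC · 10.98/(13.4 + 10.98) = 10.58 V.
V_B = V_A × 0.1253 = 1.326 V.

V_B ≈ 1.33 V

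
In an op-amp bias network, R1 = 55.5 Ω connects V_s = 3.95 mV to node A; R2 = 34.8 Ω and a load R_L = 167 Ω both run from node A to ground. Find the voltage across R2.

R2 ‖ R_L = (34.8 × 167)/(34.8 + 167) = 28.80 Ω.
Then V_out = V_s · R2'/(R1 + R2') = 3.95 × 28.80/84.30 = 1.349 mV.
(Unloaded it would be 1.52 mV; the load pulls it down.)

V_out ≈ 1.35 mV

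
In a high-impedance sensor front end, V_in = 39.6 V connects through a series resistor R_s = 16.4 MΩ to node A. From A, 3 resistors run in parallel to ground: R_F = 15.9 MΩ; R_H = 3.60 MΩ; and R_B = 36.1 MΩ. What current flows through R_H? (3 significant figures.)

I ≈ 1.56 µA

Equivalent of the parallel group: R_p = 2.715 MΩ.
V_A = 39.6 × 2.715/19.11 = 5.624 V.
I(R_H) = V_A / R_H = 5.624/3.60 = 1.562 µA.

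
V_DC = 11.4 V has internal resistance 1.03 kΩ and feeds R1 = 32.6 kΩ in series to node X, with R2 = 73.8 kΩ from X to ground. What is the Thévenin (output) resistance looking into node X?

R1' = 1.03 + 32.6 = 33.63 kΩ (source resistance + R1).
Zeroing V_DC shorts the top of R1' to ground, so R_th = R1' ‖ R2 = 23.10 kΩ.

R_th ≈ 23.1 kΩ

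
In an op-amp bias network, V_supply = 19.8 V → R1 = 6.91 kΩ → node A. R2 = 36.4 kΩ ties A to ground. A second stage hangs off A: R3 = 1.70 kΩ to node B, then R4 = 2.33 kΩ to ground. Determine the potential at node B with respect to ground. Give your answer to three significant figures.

Looking into the second stage from A: R3 + R4 = 4.030 kΩ appears in parallel with R2.
R2 ‖ (R3+R4) = 3.628 kΩ.
V_A = 19.8 × 3.628/(6.91 + 3.628) = 6.817 V.
Then the unloaded second divider: V_B = V_A × R4/(R3+R4) = 6.817 × 0.5782 = 3.941 V.

V_B ≈ 3.94 V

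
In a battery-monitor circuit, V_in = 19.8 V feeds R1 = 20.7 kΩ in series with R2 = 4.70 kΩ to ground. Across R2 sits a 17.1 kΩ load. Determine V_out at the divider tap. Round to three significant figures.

First combine the lower leg with the load: R2 ‖ R_L = 3.687 kΩ.
Voltage divider with the loaded lower leg: V_out = 19.8 × 3.687/(20.7 + 3.687) = 19.8 × 0.1512 = 2.993 V.
(Unloaded it would be 3.66 V; the load pulls it down.)

V_out ≈ 2.99 V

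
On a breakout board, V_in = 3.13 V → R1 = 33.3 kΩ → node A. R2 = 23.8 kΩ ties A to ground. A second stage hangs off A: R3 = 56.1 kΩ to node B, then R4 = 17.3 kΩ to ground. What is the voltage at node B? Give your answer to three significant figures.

V_B ≈ 0.259 V

Looking into the second stage from A: R3 + R4 = 73.40 kΩ appears in parallel with R2.
R2 ‖ (R3+R4) = 17.97 kΩ.
V_A = 3.13 × 17.97/(33.3 + 17.97) = 1.097 V.
V_B = V_A × 0.2357 = 0.2586 V.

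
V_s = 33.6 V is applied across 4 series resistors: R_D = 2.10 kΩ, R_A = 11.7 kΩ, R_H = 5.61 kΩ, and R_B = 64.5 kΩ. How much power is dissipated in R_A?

P ≈ 1.88 mW

The common current is I = 33.6/83.91 = 0.4004 mA.
P(R_A) = I²·R_A = (0.4004)² × 11.7 = 1.876 mW.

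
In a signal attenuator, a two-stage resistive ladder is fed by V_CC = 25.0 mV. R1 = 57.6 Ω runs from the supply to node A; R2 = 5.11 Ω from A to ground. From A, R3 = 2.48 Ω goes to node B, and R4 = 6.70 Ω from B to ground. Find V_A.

Looking into the second stage from A: R3 + R4 = 9.180 Ω appears in parallel with R2.
Effective lower resistance at A: R2 ‖ 9.180 = 3.283 Ω.
First divider: V_A = V_CC · 3.283/(57.6 + 3.283) = 1.348 mV.

V_A ≈ 1.35 mV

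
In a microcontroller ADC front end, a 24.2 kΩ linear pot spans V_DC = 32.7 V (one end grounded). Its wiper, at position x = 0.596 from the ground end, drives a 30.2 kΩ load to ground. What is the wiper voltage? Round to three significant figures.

V_out ≈ 16.3 V

The pot divides into 9.777 kΩ above the wiper and 14.42 kΩ below.
R_L loads the lower segment: effective lower R = 9.761 kΩ.
Loaded-divider output: V_out = 32.7 × 0.4996 = 16.34 V.
(Unloaded: V_out = x·V_DC = 19.5 V.)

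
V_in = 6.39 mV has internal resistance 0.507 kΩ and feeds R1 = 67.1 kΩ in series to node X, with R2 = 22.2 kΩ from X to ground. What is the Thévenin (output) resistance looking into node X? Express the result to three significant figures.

R1' = 0.507 + 67.1 = 67.61 kΩ (source resistance + R1).
With V_in suppressed (replaced by a short), R_th = R1' ‖ R2 = (67.61 × 22.2)/(67.61 + 22.2) = 16.71 kΩ.

R_th ≈ 16.7 kΩ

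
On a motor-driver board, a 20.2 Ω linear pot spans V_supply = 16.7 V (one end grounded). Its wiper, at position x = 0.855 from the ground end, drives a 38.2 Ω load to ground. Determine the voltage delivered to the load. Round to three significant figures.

The pot divides into 2.929 Ω above the wiper and 17.27 Ω below.
Lower segment in parallel with the load: 17.27 ‖ 38.2 = 11.89 Ω.
Then V_out = V_supply · 11.89/(2.929 + 11.89) = 13.40 V.

V_out ≈ 13.4 V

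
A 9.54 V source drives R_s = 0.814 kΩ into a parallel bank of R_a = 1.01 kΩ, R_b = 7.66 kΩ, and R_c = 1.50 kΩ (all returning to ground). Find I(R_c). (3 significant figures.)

I ≈ 2.59 mA

Equivalent of the parallel group: R_p = 0.5595 kΩ.
Node voltage V_A = V_s · R_p/(R_s + R_p) = 9.54 × 0.4074 = 3.886 V.
I(R_c) = V_A / R_c = 3.886/1.50 = 2.591 mA.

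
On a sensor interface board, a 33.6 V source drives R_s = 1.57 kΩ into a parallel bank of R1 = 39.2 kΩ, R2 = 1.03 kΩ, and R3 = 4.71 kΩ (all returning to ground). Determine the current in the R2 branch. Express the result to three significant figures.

I ≈ 11.3 mA

Combine the parallel branches: R_p = (1/39.2 + 1/1.03 + 1/4.71)⁻¹ = 0.8273 kΩ.
Node voltage V_A = V_CC · R_p/(R_s + R_p) = 33.6 × 0.3451 = 11.60 V.
I(R2) = V_A / R2 = 11.60/1.03 = 11.26 mA.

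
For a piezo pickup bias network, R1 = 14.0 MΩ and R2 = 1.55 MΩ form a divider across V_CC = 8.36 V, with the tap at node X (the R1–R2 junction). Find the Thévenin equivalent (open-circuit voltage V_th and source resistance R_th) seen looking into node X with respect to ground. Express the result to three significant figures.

With X open, the divider is unloaded: V_th = 8.36 × 1.55/15.55 = 0.8333 V.
Looking into X with the source shorted: R_th = R1·R2/(R1+R2) = 14.00 × 1.55/15.55 = 1.395 MΩ.

V_th ≈ 0.833 V, R_th ≈ 1.40 MΩ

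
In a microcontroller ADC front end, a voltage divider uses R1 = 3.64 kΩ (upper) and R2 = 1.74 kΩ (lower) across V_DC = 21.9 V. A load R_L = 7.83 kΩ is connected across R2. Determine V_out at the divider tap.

V_out ≈ 6.16 V

First combine the lower leg with the load: R2 ‖ R_L = 1.424 kΩ.
Then V_out = V_DC · R2'/(R1 + R2') = 21.9 × 1.424/5.064 = 6.157 V.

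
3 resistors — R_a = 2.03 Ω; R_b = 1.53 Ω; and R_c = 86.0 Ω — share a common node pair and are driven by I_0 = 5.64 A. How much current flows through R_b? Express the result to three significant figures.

ΣG = 1/2.03 + 1/1.53 + 1/86.0 = 1.158.
Current divider: I(R_b) = I_0 · G_k/ΣG = 5.64 × (0.6536/1.158) = 5.64 × 0.5645 = 3.184 A.

I ≈ 3.18 A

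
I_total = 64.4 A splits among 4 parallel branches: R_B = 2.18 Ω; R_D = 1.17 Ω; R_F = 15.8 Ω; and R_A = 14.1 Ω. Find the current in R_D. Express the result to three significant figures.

ΣG = 1/2.18 + 1/1.17 + 1/15.8 + 1/14.1 = 1.448.
Current divider: I(R_D) = I_total · G_k/ΣG = 64.4 × (0.8547/1.448) = 64.4 × 0.5904 = 38.02 A.

I ≈ 38.0 A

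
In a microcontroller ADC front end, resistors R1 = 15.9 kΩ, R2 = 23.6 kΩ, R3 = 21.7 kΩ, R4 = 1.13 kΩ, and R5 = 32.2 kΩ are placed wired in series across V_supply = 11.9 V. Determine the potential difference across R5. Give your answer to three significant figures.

V ≈ 4.05 V

ΣR = 15.9 + 23.6 + 21.7 + 1.13 + 32.2 = 94.53 kΩ.
V = V_supply · R/ΣR = 11.9 × 0.3406 = 4.054 V.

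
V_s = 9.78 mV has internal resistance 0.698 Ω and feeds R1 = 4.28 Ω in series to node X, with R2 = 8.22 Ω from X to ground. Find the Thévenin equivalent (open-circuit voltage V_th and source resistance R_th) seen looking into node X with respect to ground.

V_th ≈ 6.09 mV, R_th ≈ 3.10 Ω

R1' = 0.698 + 4.28 = 4.978 Ω (source resistance + R1).
Open-circuit (no load on X): V_th = V_s · R2/(R1' + R2) = 9.78 × 8.22/(4.978 + 8.22) = 6.091 mV.
Looking into X with the source shorted: R_th = R1'·R2/(R1'+R2) = 4.978 × 8.22/13.20 = 3.100 Ω.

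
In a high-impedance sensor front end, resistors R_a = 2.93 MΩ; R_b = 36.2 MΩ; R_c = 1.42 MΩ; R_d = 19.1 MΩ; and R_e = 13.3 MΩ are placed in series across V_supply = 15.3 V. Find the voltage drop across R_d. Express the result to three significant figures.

Total series resistance ΣR = 2.93 + 36.2 + 1.42 + 19.1 + 13.3 = 72.95 MΩ.
Voltage divider: V = V_supply · (19.10 / 72.95) = 15.3 × 0.2618 = 4.006 V.

V ≈ 4.01 V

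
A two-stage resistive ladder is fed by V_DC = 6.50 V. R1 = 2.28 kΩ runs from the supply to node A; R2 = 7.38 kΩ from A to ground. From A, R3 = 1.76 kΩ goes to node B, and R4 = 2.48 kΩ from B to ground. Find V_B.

V_B ≈ 2.06 V

Looking into the second stage from A: R3 + R4 = 4.240 kΩ appears in parallel with R2.
R2 ‖ (R3+R4) = 2.693 kΩ.
So V_A = 6.50 × 0.5415 = 3.520 V.
Stage 2 is unloaded, so V_B = V_A · R4/(R3+R4) = 3.520 × 2.48/4.240 = 2.059 V.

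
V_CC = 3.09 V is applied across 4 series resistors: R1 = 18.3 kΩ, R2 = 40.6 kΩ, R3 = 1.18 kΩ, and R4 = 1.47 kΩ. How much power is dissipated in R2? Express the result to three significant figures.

The common current is I = 3.09/61.55 = 0.05020 mA.
V(R2) = I·R = 2.038 V; P = V·I = 2.038 × 0.05020 = 0.1023 mW.

P ≈ 0.102 mW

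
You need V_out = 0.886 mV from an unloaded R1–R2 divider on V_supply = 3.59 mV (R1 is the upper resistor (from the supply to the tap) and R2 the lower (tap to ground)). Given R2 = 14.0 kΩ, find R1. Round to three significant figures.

R1 ≈ 42.7 kΩ

Required fraction k = V_out/V_supply = 0.2468.
So R1 = R2 · (V_supply/V_out − 1) = 14.0 × (3.59/0.886 − 1) = 14.0 × 3.052 = 42.73 kΩ.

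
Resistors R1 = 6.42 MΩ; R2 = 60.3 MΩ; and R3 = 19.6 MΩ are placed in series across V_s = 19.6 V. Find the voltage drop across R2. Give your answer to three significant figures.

V ≈ 13.7 V

ΣR = 6.42 + 60.3 + 19.6 = 86.32 MΩ.
Voltage divider: V = V_s · (60.30 / 86.32) = 19.6 × 0.6986 = 13.69 V.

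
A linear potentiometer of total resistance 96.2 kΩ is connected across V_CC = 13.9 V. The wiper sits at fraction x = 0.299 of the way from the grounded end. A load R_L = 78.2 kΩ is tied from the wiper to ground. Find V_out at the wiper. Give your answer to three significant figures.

V_out ≈ 3.30 V

The pot divides into 67.44 kΩ above the wiper and 28.76 kΩ below.
R_L loads the lower segment: effective lower R = 21.03 kΩ.
Loaded-divider output: V_out = 13.9 × 0.2377 = 3.304 V.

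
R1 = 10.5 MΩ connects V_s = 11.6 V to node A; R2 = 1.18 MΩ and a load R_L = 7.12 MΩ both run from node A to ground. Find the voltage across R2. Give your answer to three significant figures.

V_out ≈ 1.02 V

The load sits in parallel with R2, giving an effective lower resistance R2' = R2·R_L/(R2+R_L) = 1.012 MΩ.
Then V_out = V_s · R2'/(R1 + R2') = 11.6 × 1.012/11.51 = 1.020 V.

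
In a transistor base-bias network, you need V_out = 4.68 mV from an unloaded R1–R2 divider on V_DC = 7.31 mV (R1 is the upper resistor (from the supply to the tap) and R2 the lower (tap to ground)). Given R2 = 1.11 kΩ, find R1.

R1 ≈ 0.624 kΩ

V_out/V_DC = R2/(R1+R2) = 0.6402.
Rearranging, R1 = R2·(1−k)/k = 1.11 × 0.5620 = 0.6238 kΩ.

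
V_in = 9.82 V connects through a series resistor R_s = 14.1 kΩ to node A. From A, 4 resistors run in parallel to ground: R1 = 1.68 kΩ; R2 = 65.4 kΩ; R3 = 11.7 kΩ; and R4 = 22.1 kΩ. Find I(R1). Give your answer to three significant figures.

Equivalent of the parallel group: R_p = 1.349 kΩ.
V_A by voltage divider: V_A = 9.82 × 1.349/(14.1 + 1.349) = 0.8575 V.
Branch current I = V_A/R1 = 0.8575/1.68 = 0.5104 mA.

I ≈ 0.510 mA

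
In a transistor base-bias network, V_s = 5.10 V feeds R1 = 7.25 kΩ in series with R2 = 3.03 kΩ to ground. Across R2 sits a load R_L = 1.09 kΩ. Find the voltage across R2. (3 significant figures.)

First combine the lower leg with the load: R2 ‖ R_L = 0.8016 kΩ.
Voltage divider with the loaded lower leg: V_out = 5.10 × 0.8016/(7.25 + 0.8016) = 5.10 × 0.09956 = 0.5078 V.

V_out ≈ 0.508 V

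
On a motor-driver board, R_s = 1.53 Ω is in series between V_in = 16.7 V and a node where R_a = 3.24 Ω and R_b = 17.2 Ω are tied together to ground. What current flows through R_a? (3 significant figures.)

I ≈ 3.30 A

Combine the parallel branches: R_p = (1/3.24 + 1/17.2)⁻¹ = 2.726 Ω.
V_A by voltage divider: V_A = 16.7 × 2.726/(1.53 + 2.726) = 10.70 V.
I(R_a) = V_A / R_a = 10.70/3.24 = 3.302 A.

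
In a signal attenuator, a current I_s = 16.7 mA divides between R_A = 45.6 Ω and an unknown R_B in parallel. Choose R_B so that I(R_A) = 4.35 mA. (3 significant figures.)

R_B ≈ 16.1 Ω

The fraction through R_A equals R_B/(R_A+R_B).
With f = 0.2605, R_B = R_A · f/(1−f) = 45.6 × 0.3522 = 16.06 Ω.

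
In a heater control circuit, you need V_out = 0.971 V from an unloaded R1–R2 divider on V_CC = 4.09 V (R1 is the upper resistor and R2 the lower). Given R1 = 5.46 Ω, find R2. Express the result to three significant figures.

R2 ≈ 1.70 Ω

Required fraction k = V_out/V_CC = 0.2374.
Rearranging, R2 = R1·k/(1−k) = 5.46 × 0.3113 = 1.700 Ω.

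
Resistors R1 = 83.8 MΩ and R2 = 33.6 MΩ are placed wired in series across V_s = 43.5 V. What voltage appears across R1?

V ≈ 31.1 V

Series total: ΣR = 83.8 + 33.6 = 117.4 MΩ.
By the voltage-divider rule, V = 43.5 × 83.80/117.4 = 31.05 V.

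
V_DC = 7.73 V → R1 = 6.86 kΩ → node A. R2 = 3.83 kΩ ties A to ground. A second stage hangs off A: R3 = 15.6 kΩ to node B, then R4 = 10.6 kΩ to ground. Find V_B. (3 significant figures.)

V_B ≈ 1.02 V

Node A sees R2 in parallel with the series input of stage 2, R3 + R4 = 26.20 kΩ.
R2 ‖ (R3+R4) = 3.342 kΩ.
V_A = 7.73 × 3.342/(6.86 + 3.342) = 2.532 V.
Then the unloaded second divider: V_B = V_A × R4/(R3+R4) = 2.532 × 0.4046 = 1.024 V.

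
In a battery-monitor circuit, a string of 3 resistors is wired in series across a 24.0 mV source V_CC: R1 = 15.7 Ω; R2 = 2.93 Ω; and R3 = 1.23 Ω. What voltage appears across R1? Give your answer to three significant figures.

Total series resistance ΣR = 15.7 + 2.93 + 1.23 = 19.86 Ω.
Voltage divider: V = V_CC · (15.70 / 19.86) = 24.0 × 0.7905 = 18.97 mV.

V ≈ 19.0 mV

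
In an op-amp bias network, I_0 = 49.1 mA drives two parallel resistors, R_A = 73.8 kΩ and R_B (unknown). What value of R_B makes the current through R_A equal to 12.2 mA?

Two-branch current divider: I_A = I_0 · R_B/(R_A + R_B).
With f = 0.2485, R_B = R_A · f/(1−f) = 73.8 × 0.3306 = 24.40 kΩ.

R_B ≈ 24.4 kΩ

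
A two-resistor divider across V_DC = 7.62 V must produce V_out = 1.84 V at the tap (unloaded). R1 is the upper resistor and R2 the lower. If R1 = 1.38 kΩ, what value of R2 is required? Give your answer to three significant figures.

V_out/V_DC = R2/(R1+R2) = 0.2415.
R2 = R1 · 0.2415/(1 − 0.2415) = 0.4393 kΩ.

R2 ≈ 0.439 kΩ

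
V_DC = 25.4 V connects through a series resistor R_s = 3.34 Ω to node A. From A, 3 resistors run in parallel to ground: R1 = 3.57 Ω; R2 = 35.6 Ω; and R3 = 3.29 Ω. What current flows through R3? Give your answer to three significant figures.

Combine the parallel branches: R_p = (1/3.57 + 1/35.6 + 1/3.29)⁻¹ = 1.634 Ω.
Node voltage V_A = V_DC · R_p/(R_s + R_p) = 25.4 × 0.3285 = 8.343 V.
Branch current I = V_A/R3 = 8.343/3.29 = 2.536 A.

I ≈ 2.54 A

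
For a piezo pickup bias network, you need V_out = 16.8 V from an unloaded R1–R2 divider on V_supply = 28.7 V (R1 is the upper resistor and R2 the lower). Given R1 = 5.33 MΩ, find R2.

R2 ≈ 7.52 MΩ

Required fraction k = V_out/V_supply = 0.5854.
R2 = R1 · 0.5854/(1 − 0.5854) = 7.525 MΩ.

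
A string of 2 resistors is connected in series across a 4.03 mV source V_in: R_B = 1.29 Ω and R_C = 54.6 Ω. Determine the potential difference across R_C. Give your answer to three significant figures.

V ≈ 3.94 mV

Series total: ΣR = 1.29 + 54.6 = 55.89 Ω.
V = V_in · R/ΣR = 4.03 × 0.9769 = 3.937 mV.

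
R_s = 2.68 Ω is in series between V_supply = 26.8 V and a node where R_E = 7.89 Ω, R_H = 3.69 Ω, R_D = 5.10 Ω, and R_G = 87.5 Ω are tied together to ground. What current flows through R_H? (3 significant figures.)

Parallel bank: R_p = 1/(1/7.89 + 1/3.69 + 1/5.10 + 1/87.5) = 1.652 Ω.
V_A = 26.8 × 1.652/4.332 = 10.22 V.
I(R_H) = V_A / R_H = 10.22/3.69 = 2.770 A.
(Check via current divider: I_total = 6.186 A; share G_k/ΣG = 0.4478 → same result.)

I ≈ 2.77 A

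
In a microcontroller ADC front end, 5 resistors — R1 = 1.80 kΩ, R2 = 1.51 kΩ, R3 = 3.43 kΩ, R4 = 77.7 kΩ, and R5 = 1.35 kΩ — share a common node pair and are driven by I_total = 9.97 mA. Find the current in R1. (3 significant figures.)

ΣG = 1/1.80 + 1/1.51 + 1/3.43 + 1/77.7 + 1/1.35 = 2.263.
R1 takes the fraction G_k/ΣG = 0.5556/2.263 = 0.2455, so I = 9.97 × 0.2455 = 2.448 mA.

I ≈ 2.45 mA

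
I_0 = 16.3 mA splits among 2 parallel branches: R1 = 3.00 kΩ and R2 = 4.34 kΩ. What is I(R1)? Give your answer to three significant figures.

I ≈ 9.64 mA

Two-branch current divider: I_k = I_0 · R_other/(R_1 + R_2).
I(R1) = 16.3 × 4.34/(3.00 + 4.34) = 16.3 × 0.5913 = 9.638 mA.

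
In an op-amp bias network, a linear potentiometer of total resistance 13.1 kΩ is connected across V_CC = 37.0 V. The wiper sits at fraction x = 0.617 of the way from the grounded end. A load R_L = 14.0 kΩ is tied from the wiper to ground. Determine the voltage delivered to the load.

The pot divides into 5.017 kΩ above the wiper and 8.083 kΩ below.
Lower segment in parallel with the load: 8.083 ‖ 14.0 = 5.124 kΩ.
Then V_out = V_CC · 5.124/(5.017 + 5.124) = 18.70 V.

V_out ≈ 18.7 V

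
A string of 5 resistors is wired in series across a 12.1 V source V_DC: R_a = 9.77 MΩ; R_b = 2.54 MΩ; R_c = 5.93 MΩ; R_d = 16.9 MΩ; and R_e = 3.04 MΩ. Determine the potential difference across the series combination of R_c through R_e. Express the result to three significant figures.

V ≈ 8.20 V

Series total: ΣR = 9.77 + 2.54 + 5.93 + 16.9 + 3.04 = 38.18 MΩ.
R_{R_c..R_e} = 5.93 + 16.9 + 3.04 = 25.87 MΩ.
By the voltage-divider rule, V = 12.1 × 25.87/38.18 = 8.199 V.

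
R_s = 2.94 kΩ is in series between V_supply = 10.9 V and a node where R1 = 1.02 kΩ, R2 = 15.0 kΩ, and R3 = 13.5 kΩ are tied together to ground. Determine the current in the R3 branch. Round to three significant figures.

I ≈ 0.188 mA

Combine the parallel branches: R_p = (1/1.02 + 1/15.0 + 1/13.5)⁻¹ = 0.8920 kΩ.
V_A = 10.9 × 0.8920/3.832 = 2.537 V.
I(R3) = V_A / R3 = 2.537/13.5 = 0.1879 mA.
(Check via current divider: I_total = 2.845 mA; share G_k/ΣG = 0.06607 → same result.)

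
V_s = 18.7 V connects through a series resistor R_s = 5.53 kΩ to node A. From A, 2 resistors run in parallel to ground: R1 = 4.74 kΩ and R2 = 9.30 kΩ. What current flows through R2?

I ≈ 0.728 mA

Combine the parallel branches: R_p = (1/4.74 + 1/9.30)⁻¹ = 3.140 kΩ.
V_A = 18.7 × 3.140/8.670 = 6.772 V.
Branch current I = V_A/R2 = 6.772/9.30 = 0.7282 mA.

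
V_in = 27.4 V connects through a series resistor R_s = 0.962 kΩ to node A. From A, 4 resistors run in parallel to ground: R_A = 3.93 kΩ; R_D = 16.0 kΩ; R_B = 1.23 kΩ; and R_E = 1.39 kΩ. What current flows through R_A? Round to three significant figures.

I ≈ 2.51 mA

Equivalent of the parallel group: R_p = 0.5407 kΩ.
Node voltage V_A = V_in · R_p/(R_s + R_p) = 27.4 × 0.3598 = 9.859 V.
I(R_A) = V_A / R_A = 9.859/3.93 = 2.509 mA.
(Check via current divider: I_total = 18.23 mA; share G_k/ΣG = 0.1376 → same result.)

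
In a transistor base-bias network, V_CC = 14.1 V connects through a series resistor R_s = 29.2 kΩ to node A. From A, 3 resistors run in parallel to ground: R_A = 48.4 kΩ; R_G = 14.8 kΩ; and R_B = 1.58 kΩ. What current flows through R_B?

I ≈ 0.405 mA

Parallel bank: R_p = 1/(1/48.4 + 1/14.8 + 1/1.58) = 1.387 kΩ.
V_A = 14.1 × 1.387/30.59 = 0.6392 V.
Branch current I = V_A/R_B = 0.6392/1.58 = 0.4046 mA.
(Equivalently: I_total = 0.4610 mA, then current-divider fraction G_k/ΣG = 0.8777.)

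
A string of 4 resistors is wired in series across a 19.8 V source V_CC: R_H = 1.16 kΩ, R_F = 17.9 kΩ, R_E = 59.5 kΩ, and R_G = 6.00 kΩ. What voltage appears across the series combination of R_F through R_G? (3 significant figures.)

V ≈ 19.5 V

ΣR = 1.16 + 17.9 + 59.5 + 6.00 = 84.56 kΩ.
R_{R_F..R_G} = 17.9 + 59.5 + 6.00 = 83.40 kΩ.
V = V_CC · R/ΣR = 19.8 × 0.9863 = 19.53 V.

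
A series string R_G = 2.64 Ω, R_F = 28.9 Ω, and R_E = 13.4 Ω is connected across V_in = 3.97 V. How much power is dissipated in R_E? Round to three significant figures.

P ≈ 0.105 W

The common current is I = 3.97/44.94 = 0.08834 A.
P(R_E) = I²·R_E = (0.08834)² × 13.4 = 0.1046 W.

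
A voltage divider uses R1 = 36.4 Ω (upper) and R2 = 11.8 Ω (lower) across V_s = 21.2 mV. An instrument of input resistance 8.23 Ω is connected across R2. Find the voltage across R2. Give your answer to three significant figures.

V_out ≈ 2.49 mV

The load sits in parallel with R2, giving an effective lower resistance R2' = R2·R_L/(R2+R_L) = 4.848 Ω.
Then V_out = V_s · R2'/(R1 + R2') = 21.2 × 4.848/41.25 = 2.492 mV.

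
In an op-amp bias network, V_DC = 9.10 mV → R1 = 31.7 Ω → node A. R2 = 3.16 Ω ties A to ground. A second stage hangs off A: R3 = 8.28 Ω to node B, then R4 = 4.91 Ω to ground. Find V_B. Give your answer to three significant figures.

V_B ≈ 0.252 mV

Looking into the second stage from A: R3 + R4 = 13.19 Ω appears in parallel with R2.
Effective lower resistance at A: R2 ‖ 13.19 = 2.549 Ω.
So V_A = 9.10 × 0.07443 = 0.6773 mV.
Then the unloaded second divider: V_B = V_A × R4/(R3+R4) = 0.6773 × 0.3723 = 0.2521 mV.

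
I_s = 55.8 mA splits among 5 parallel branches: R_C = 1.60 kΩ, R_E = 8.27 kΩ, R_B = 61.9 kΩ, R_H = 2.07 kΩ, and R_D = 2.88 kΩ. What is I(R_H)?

ΣG = 1/1.60 + 1/8.27 + 1/61.9 + 1/2.07 + 1/2.88 = 1.592.
R_H takes the fraction G_k/ΣG = 0.4831/1.592 = 0.3034, so I = 55.8 × 0.3034 = 16.93 mA.

I ≈ 16.9 mA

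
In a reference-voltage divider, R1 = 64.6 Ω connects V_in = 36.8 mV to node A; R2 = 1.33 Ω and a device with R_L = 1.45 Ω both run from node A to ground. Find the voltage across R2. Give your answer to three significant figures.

V_out ≈ 0.391 mV

R2 ‖ R_L = (1.33 × 1.45)/(1.33 + 1.45) = 0.6937 Ω.
Voltage divider with the loaded lower leg: V_out = 36.8 × 0.6937/(64.6 + 0.6937) = 36.8 × 0.01062 = 0.3910 mV.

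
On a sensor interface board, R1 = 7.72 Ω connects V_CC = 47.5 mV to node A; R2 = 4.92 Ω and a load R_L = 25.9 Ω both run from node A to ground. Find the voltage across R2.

R2 ‖ R_L = (4.92 × 25.9)/(4.92 + 25.9) = 4.135 Ω.
Voltage divider with the loaded lower leg: V_out = 47.5 × 4.135/(7.72 + 4.135) = 47.5 × 0.3488 = 16.57 mV.
(Unloaded it would be 18.5 mV; the load pulls it down.)

V_out ≈ 16.6 mV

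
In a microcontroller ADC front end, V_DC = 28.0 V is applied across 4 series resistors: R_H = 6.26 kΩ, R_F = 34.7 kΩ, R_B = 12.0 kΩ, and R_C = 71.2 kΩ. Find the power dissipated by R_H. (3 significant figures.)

ΣR = 124.2 kΩ → I = 28.0/124.2 = 0.2255 mA.
P(R_H) = I²·R_H = (0.2255)² × 6.26 = 0.3184 mW.

P ≈ 0.318 mW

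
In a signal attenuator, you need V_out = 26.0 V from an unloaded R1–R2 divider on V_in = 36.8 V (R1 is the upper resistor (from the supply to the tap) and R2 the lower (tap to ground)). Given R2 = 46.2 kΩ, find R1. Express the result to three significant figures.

The divider ratio is R2/(R1+R2) = 26.0/36.8 = 0.7065.
Rearranging, R1 = R2·(1−k)/k = 46.2 × 0.4154 = 19.19 kΩ.

R1 ≈ 19.2 kΩ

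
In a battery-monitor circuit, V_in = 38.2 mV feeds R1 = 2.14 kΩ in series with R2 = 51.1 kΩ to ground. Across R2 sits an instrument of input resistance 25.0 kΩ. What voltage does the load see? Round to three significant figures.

The load sits in parallel with R2, giving an effective lower resistance R2' = R2·R_L/(R2+R_L) = 16.79 kΩ.
Voltage divider with the loaded lower leg: V_out = 38.2 × 16.79/(2.14 + 16.79) = 38.2 × 0.8869 = 33.88 mV.

V_out ≈ 33.9 mV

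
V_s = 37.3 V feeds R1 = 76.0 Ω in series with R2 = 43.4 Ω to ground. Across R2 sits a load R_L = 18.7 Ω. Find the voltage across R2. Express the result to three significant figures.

V_out ≈ 5.47 V

The load sits in parallel with R2, giving an effective lower resistance R2' = R2·R_L/(R2+R_L) = 13.07 Ω.
Then V_out = V_s · R2'/(R1 + R2') = 37.3 × 13.07/89.07 = 5.473 V.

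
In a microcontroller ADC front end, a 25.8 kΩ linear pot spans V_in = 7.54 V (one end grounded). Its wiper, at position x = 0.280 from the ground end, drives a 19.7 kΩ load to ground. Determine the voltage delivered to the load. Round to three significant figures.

Lower segment x·R_p = 7.224 kΩ; upper segment (1−x)·R_p = 18.58 kΩ.
(x·R_p) ‖ R_L = 5.286 kΩ.
Loaded-divider output: V_out = 7.54 × 0.2215 = 1.670 V.
(Unloaded: V_out = x·V_in = 2.11 V.)

V_out ≈ 1.67 V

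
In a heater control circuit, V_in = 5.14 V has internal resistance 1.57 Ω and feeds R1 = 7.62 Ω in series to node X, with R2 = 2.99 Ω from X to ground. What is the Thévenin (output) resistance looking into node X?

R_th ≈ 2.26 Ω

R1' = 1.57 + 7.62 = 9.190 Ω (source resistance + R1).
With V_in suppressed (replaced by a short), R_th = R1' ‖ R2 = (9.190 × 2.99)/(9.190 + 2.99) = 2.256 Ω.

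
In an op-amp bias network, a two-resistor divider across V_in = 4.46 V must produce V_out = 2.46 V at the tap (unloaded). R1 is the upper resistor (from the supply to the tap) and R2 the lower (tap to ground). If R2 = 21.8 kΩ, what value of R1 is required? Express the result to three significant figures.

R1 ≈ 17.7 kΩ

The divider ratio is R2/(R1+R2) = 2.46/4.46 = 0.5516.
Rearranging, R1 = R2·(1−k)/k = 21.8 × 0.8130 = 17.72 kΩ.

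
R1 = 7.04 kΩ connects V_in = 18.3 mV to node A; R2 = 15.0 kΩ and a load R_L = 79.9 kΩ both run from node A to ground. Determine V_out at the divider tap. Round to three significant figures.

The load sits in parallel with R2, giving an effective lower resistance R2' = R2·R_L/(R2+R_L) = 12.63 kΩ.
Now apply the divider: V_out = 18.3 × 0.6421 = 11.75 mV.

V_out ≈ 11.8 mV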